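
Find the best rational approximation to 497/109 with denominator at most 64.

Expand x = 497/109 as a continued fraction with the Euclidean algorithm:
  497 = 4*109 + 61, so a_0 = 4.
  109 = 1*61 + 48, so a_1 = 1.
  61 = 1*48 + 13, so a_2 = 1.
  48 = 3*13 + 9, so a_3 = 3.
  13 = 1*9 + 4, so a_4 = 1.
  9 = 2*4 + 1, so a_5 = 2.
  4 = 4*1 + 0, so a_6 = 4.
so x = [4; 1, 1, 3, 1, 2, 4].
Convergents (p_i = a_i*p_{i-1} + p_{i-2}, q_i = a_i*q_{i-1} + q_{i-2} with p_{-2}=0, p_{-1}=1, q_{-2}=1, q_{-1}=0), until the denominator exceeds 64:
  i=0: a_0=4, p_0 = 4*1 + 0 = 4, q_0 = 4*0 + 1 = 1.
  i=1: a_1=1, p_1 = 1*4 + 1 = 5, q_1 = 1*1 + 0 = 1.
  i=2: a_2=1, p_2 = 1*5 + 4 = 9, q_2 = 1*1 + 1 = 2.
  i=3: a_3=3, p_3 = 3*9 + 5 = 32, q_3 = 3*2 + 1 = 7.
  i=4: a_4=1, p_4 = 1*32 + 9 = 41, q_4 = 1*7 + 2 = 9.
  i=5: a_5=2, p_5 = 2*41 + 32 = 114, q_5 = 2*9 + 7 = 25.
  i=6: a_6=4, p_6 = 4*114 + 41 = 497, q_6 = 4*25 + 9 = 109.
q_6 = 109 > 64, so the last convergent with denominator <= 64 is p_5/q_5 = 114/25.
The closest fraction with denominator <= 64 is either p_5/q_5 or the intermediate fraction (k*p_5 + p_4)/(k*q_5 + q_4) with the largest k >= 1 whose denominator stays <= 64; these approach x as k grows, and every other convergent or intermediate fraction in range is farther away.
Largest k: floor((64 - q_4)/q_5) = floor((64 - 9)/25) = 2.
That gives (2*114 + 41)/(2*25 + 9) = 269/59.
Compare the errors: |x - 114/25| = |497*25 - 114*109|/(109*25) = 1/2725, and |x - 269/59| = |497*59 - 269*109|/(109*59) = 2/6431.
Cross-multiplying, 2*2725 = 5450 < 6431 = 1*6431, so 2/6431 is smaller: the intermediate fraction 269/59 is closer to x than 114/25.

269/59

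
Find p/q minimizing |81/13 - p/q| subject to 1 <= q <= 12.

Expand x = 81/13 as a continued fraction with the Euclidean algorithm:
  81 = 6*13 + 3, so a_0 = 6.
  13 = 4*3 + 1, so a_1 = 4.
  3 = 3*1 + 0, so a_2 = 3.
so x = [6; 4, 3].
Convergents (p_i = a_i*p_{i-1} + p_{i-2}, q_i = a_i*q_{i-1} + q_{i-2} with p_{-2}=0, p_{-1}=1, q_{-2}=1, q_{-1}=0), until the denominator exceeds 12:
  i=0: a_0=6, p_0 = 6*1 + 0 = 6, q_0 = 6*0 + 1 = 1.
  i=1: a_1=4, p_1 = 4*6 + 1 = 25, q_1 = 4*1 + 0 = 4.
  i=2: a_2=3, p_2 = 3*25 + 6 = 81, q_2 = 3*4 + 1 = 13.
q_2 = 13 > 12, so the last convergent with denominator <= 12 is p_1/q_1 = 25/4.
The closest fraction with denominator <= 12 is either p_1/q_1 or the intermediate fraction (k*p_1 + p_0)/(k*q_1 + q_0) with the largest k >= 1 whose denominator stays <= 12; these approach x as k grows, and every other convergent or intermediate fraction in range is farther away.
Largest k: floor((12 - q_0)/q_1) = floor((12 - 1)/4) = 2.
That gives (2*25 + 6)/(2*4 + 1) = 56/9.
Compare the errors: |x - 25/4| = |81*4 - 25*13|/(13*4) = 1/52, and |x - 56/9| = |81*9 - 56*13|/(13*9) = 1/117.
Cross-multiplying, 1*52 = 52 < 117 = 1*117, so 1/117 is smaller: the intermediate fraction 56/9 is closer to x than 25/4.

56/9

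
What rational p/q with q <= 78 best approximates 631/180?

270/77

Expand x = 631/180 as a continued fraction with the Euclidean algorithm:
  631 = 3*180 + 91, so a_0 = 3.
  180 = 1*91 + 89, so a_1 = 1.
  91 = 1*89 + 2, so a_2 = 1.
  89 = 44*2 + 1, so a_3 = 44.
  2 = 2*1 + 0, so a_4 = 2.
so x = [3; 1, 1, 44, 2].
Convergents (p_i = a_i*p_{i-1} + p_{i-2}, q_i = a_i*q_{i-1} + q_{i-2} with p_{-2}=0, p_{-1}=1, q_{-2}=1, q_{-1}=0), until the denominator exceeds 78:
  i=0: a_0=3, p_0 = 3*1 + 0 = 3, q_0 = 3*0 + 1 = 1.
  i=1: a_1=1, p_1 = 1*3 + 1 = 4, q_1 = 1*1 + 0 = 1.
  i=2: a_2=1, p_2 = 1*4 + 3 = 7, q_2 = 1*1 + 1 = 2.
  i=3: a_3=44, p_3 = 44*7 + 4 = 312, q_3 = 44*2 + 1 = 89.
q_3 = 89 > 78, so the last convergent with denominator <= 78 is p_2/q_2 = 7/2.
The closest fraction with denominator <= 78 is either p_2/q_2 or the intermediate fraction (k*p_2 + p_1)/(k*q_2 + q_1) with the largest k >= 1 whose denominator stays <= 78; these approach x as k grows, and every other convergent or intermediate fraction in range is farther away.
Largest k: floor((78 - q_1)/q_2) = floor((78 - 1)/2) = 38.
That gives (38*7 + 4)/(38*2 + 1) = 270/77.
Compare the errors: |x - 7/2| = |631*2 - 7*180|/(180*2) = 2/360, and |x - 270/77| = |631*77 - 270*180|/(180*77) = 13/13860.
Cross-multiplying, 13*360 = 4680 < 27720 = 2*13860, so 13/13860 is smaller: the intermediate fraction 270/77 is closer to x than 7/2.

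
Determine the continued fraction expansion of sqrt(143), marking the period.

Write x_i = (sqrt(143) + m_i)/d_i with (m_0, d_0) = (0, 1). a_0 = floor(sqrt(143)) = 11, since 11^2 = 121 <= 143 < 144 = 12^2.
Iterate m_{i+1} = d_i*a_i - m_i, d_{i+1} = (143 - m_{i+1}^2)/d_i, a_{i+1} = floor((a_0 + m_{i+1})/d_{i+1}):
  m_1 = 1*11 - 0 = 11, d_1 = (143 - 11^2)/1 = 22/1 = 22, a_1 = floor((11 + 11)/22) = 1.
  m_2 = 22*1 - 11 = 11, d_2 = (143 - 11^2)/22 = 22/22 = 1, a_2 = floor((11 + 11)/1) = 22.
  m_3 = 1*22 - 11 = 11, d_3 = (143 - 11^2)/1 = 22/1 = 22: (m_3, d_3) = (m_1, d_1) = (11, 22), so from here the quotients repeat a_1, a_2; the period length is 2.
Hence the expansion of sqrt(143) is a_0 = 11 followed by the repeating block 1, 22 (period 2).

[11; (1, 22)]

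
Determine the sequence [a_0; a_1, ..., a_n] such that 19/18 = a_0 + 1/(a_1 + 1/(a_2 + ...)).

Run the Euclidean algorithm on 19 and 18; the successive quotients are the partial quotients a_0, a_1, ... (each step inverts the fractional part left over by the previous one):
  19 = 1*18 + 1, so a_0 = 1.
  18 = 18*1 + 0, so a_1 = 18.
The remainder reaches 0 after 2 divisions, so the expansion has 2 partial quotients, read off in order.

[1; 18]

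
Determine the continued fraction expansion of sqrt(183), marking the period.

[13; (1, 1, 8, 1, 1, 26)]

Write x_i = (sqrt(183) + m_i)/d_i with (m_0, d_0) = (0, 1). a_0 = floor(sqrt(183)) = 13, since 13^2 = 169 <= 183 < 196 = 14^2.
Iterate m_{i+1} = d_i*a_i - m_i, d_{i+1} = (183 - m_{i+1}^2)/d_i, a_{i+1} = floor((a_0 + m_{i+1})/d_{i+1}):
  m_1 = 1*13 - 0 = 13, d_1 = (183 - 13^2)/1 = 14/1 = 14, a_1 = floor((13 + 13)/14) = 1.
  m_2 = 14*1 - 13 = 1, d_2 = (183 - 1^2)/14 = 182/14 = 13, a_2 = floor((13 + 1)/13) = 1.
  m_3 = 13*1 - 1 = 12, d_3 = (183 - 12^2)/13 = 39/13 = 3, a_3 = floor((13 + 12)/3) = 8.
  m_4 = 3*8 - 12 = 12, d_4 = (183 - 12^2)/3 = 39/3 = 13, a_4 = floor((13 + 12)/13) = 1.
  m_5 = 13*1 - 12 = 1, d_5 = (183 - 1^2)/13 = 182/13 = 14, a_5 = floor((13 + 1)/14) = 1.
  m_6 = 14*1 - 1 = 13, d_6 = (183 - 13^2)/14 = 14/14 = 1, a_6 = floor((13 + 13)/1) = 26.
  m_7 = 1*26 - 13 = 13, d_7 = (183 - 13^2)/1 = 14/1 = 14: (m_7, d_7) = (m_1, d_1) = (13, 14), so from here the quotients repeat a_1, ..., a_6; the period length is 6.
Hence the expansion of sqrt(183) is a_0 = 13 followed by the repeating block 1, 1, 8, 1, 1, 26 (period 6).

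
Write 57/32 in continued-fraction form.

Run the Euclidean algorithm on 57 and 32; the successive quotients are the partial quotients a_0, a_1, ... (each step inverts the fractional part left over by the previous one):
  57 = 1*32 + 25, so a_0 = 1.
  32 = 1*25 + 7, so a_1 = 1.
  25 = 3*7 + 4, so a_2 = 3.
  7 = 1*4 + 3, so a_3 = 1.
  4 = 1*3 + 1, so a_4 = 1.
  3 = 3*1 + 0, so a_5 = 3.
The remainder reaches 0 after 6 divisions, so the expansion has 6 partial quotients, read off in order.

[1; 1, 3, 1, 1, 3]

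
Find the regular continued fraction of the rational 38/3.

[12; 1, 2]

Run the Euclidean algorithm on 38 and 3; the successive quotients are the partial quotients a_0, a_1, ... (each step inverts the fractional part left over by the previous one):
  38 = 12*3 + 2, so a_0 = 12.
  3 = 1*2 + 1, so a_1 = 1.
  2 = 2*1 + 0, so a_2 = 2.
The remainder reaches 0 after 3 divisions, so the expansion has 3 partial quotients, read off in order.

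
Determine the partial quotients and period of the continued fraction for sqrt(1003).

Write x_i = (sqrt(1003) + m_i)/d_i with (m_0, d_0) = (0, 1). a_0 = floor(sqrt(1003)) = 31, since 31^2 = 961 <= 1003 < 1024 = 32^2.
Iterate m_{i+1} = d_i*a_i - m_i, d_{i+1} = (1003 - m_{i+1}^2)/d_i, a_{i+1} = floor((a_0 + m_{i+1})/d_{i+1}):
  m_1 = 1*31 - 0 = 31, d_1 = (1003 - 31^2)/1 = 42/1 = 42, a_1 = floor((31 + 31)/42) = 1.
  m_2 = 42*1 - 31 = 11, d_2 = (1003 - 11^2)/42 = 882/42 = 21, a_2 = floor((31 + 11)/21) = 2.
  m_3 = 21*2 - 11 = 31, d_3 = (1003 - 31^2)/21 = 42/21 = 2, a_3 = floor((31 + 31)/2) = 31.
  m_4 = 2*31 - 31 = 31, d_4 = (1003 - 31^2)/2 = 42/2 = 21, a_4 = floor((31 + 31)/21) = 2.
  m_5 = 21*2 - 31 = 11, d_5 = (1003 - 11^2)/21 = 882/21 = 42, a_5 = floor((31 + 11)/42) = 1.
  m_6 = 42*1 - 11 = 31, d_6 = (1003 - 31^2)/42 = 42/42 = 1, a_6 = floor((31 + 31)/1) = 62.
  m_7 = 1*62 - 31 = 31, d_7 = (1003 - 31^2)/1 = 42/1 = 42: (m_7, d_7) = (m_1, d_1) = (31, 42), so from here the quotients repeat a_1, ..., a_6; the period length is 6.
Hence the expansion of sqrt(1003) is a_0 = 31 followed by the repeating block 1, 2, 31, 2, 1, 62 (period 6).

[31; (1, 2, 31, 2, 1, 62)]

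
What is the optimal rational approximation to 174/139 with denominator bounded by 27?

5/4

Expand x = 174/139 as a continued fraction with the Euclidean algorithm:
  174 = 1*139 + 35, so a_0 = 1.
  139 = 3*35 + 34, so a_1 = 3.
  35 = 1*34 + 1, so a_2 = 1.
  34 = 34*1 + 0, so a_3 = 34.
so x = [1; 3, 1, 34].
Convergents (p_i = a_i*p_{i-1} + p_{i-2}, q_i = a_i*q_{i-1} + q_{i-2} with p_{-2}=0, p_{-1}=1, q_{-2}=1, q_{-1}=0), until the denominator exceeds 27:
  i=0: a_0=1, p_0 = 1*1 + 0 = 1, q_0 = 1*0 + 1 = 1.
  i=1: a_1=3, p_1 = 3*1 + 1 = 4, q_1 = 3*1 + 0 = 3.
  i=2: a_2=1, p_2 = 1*4 + 1 = 5, q_2 = 1*3 + 1 = 4.
  i=3: a_3=34, p_3 = 34*5 + 4 = 174, q_3 = 34*4 + 3 = 139.
q_3 = 139 > 27, so the last convergent with denominator <= 27 is p_2/q_2 = 5/4.
The closest fraction with denominator <= 27 is either p_2/q_2 or the intermediate fraction (k*p_2 + p_1)/(k*q_2 + q_1) with the largest k >= 1 whose denominator stays <= 27; these approach x as k grows, and every other convergent or intermediate fraction in range is farther away.
Largest k: floor((27 - q_1)/q_2) = floor((27 - 3)/4) = 6.
That gives (6*5 + 4)/(6*4 + 3) = 34/27.
Compare the errors: |x - 5/4| = |174*4 - 5*139|/(139*4) = 1/556, and |x - 34/27| = |174*27 - 34*139|/(139*27) = 28/3753.
Cross-multiplying, 1*3753 = 3753 < 15568 = 28*556, so 1/556 is smaller: the convergent 5/4 is closer to x than 34/27.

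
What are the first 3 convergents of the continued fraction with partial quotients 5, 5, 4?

5/1, 26/5, 109/21

Using the convergent recurrence p_i = a_i*p_{i-1} + p_{i-2}, q_i = a_i*q_{i-1} + q_{i-2} with p_{-2}=0, p_{-1}=1, q_{-2}=1, q_{-1}=0:
  i=0: a_0=5, p_0 = 5*1 + 0 = 5, q_0 = 5*0 + 1 = 1.
  i=1: a_1=5, p_1 = 5*5 + 1 = 26, q_1 = 5*1 + 0 = 5.
  i=2: a_2=4, p_2 = 4*26 + 5 = 109, q_2 = 4*5 + 1 = 21.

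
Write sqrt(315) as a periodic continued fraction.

Write x_i = (sqrt(315) + m_i)/d_i with (m_0, d_0) = (0, 1). a_0 = floor(sqrt(315)) = 17, since 17^2 = 289 <= 315 < 324 = 18^2.
Iterate m_{i+1} = d_i*a_i - m_i, d_{i+1} = (315 - m_{i+1}^2)/d_i, a_{i+1} = floor((a_0 + m_{i+1})/d_{i+1}):
  m_1 = 1*17 - 0 = 17, d_1 = (315 - 17^2)/1 = 26/1 = 26, a_1 = floor((17 + 17)/26) = 1.
  m_2 = 26*1 - 17 = 9, d_2 = (315 - 9^2)/26 = 234/26 = 9, a_2 = floor((17 + 9)/9) = 2.
  m_3 = 9*2 - 9 = 9, d_3 = (315 - 9^2)/9 = 234/9 = 26, a_3 = floor((17 + 9)/26) = 1.
  m_4 = 26*1 - 9 = 17, d_4 = (315 - 17^2)/26 = 26/26 = 1, a_4 = floor((17 + 17)/1) = 34.
  m_5 = 1*34 - 17 = 17, d_5 = (315 - 17^2)/1 = 26/1 = 26: (m_5, d_5) = (m_1, d_1) = (17, 26), so from here the quotients repeat a_1, ..., a_4; the period length is 4.
Hence the expansion of sqrt(315) is a_0 = 17 followed by the repeating block 1, 2, 1, 34 (period 4).

[17; (1, 2, 1, 34)]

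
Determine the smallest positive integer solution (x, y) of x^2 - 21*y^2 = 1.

(x, y) = (55, 12)

First expand sqrt(21) as a continued fraction. With x_i = (sqrt(21) + m_i)/d_i and (m_0, d_0) = (0, 1): a_0 = floor(sqrt(21)) = 4, since 4^2 = 16 <= 21 < 25 = 5^2.
Iterate m_{i+1} = d_i*a_i - m_i, d_{i+1} = (21 - m_{i+1}^2)/d_i, a_{i+1} = floor((a_0 + m_{i+1})/d_{i+1}):
  m_1 = 1*4 - 0 = 4, d_1 = (21 - 4^2)/1 = 5/1 = 5, a_1 = floor((4 + 4)/5) = 1.
  m_2 = 5*1 - 4 = 1, d_2 = (21 - 1^2)/5 = 20/5 = 4, a_2 = floor((4 + 1)/4) = 1.
  m_3 = 4*1 - 1 = 3, d_3 = (21 - 3^2)/4 = 12/4 = 3, a_3 = floor((4 + 3)/3) = 2.
  m_4 = 3*2 - 3 = 3, d_4 = (21 - 3^2)/3 = 12/3 = 4, a_4 = floor((4 + 3)/4) = 1.
  m_5 = 4*1 - 3 = 1, d_5 = (21 - 1^2)/4 = 20/4 = 5, a_5 = floor((4 + 1)/5) = 1.
  m_6 = 5*1 - 1 = 4, d_6 = (21 - 4^2)/5 = 5/5 = 1, a_6 = floor((4 + 4)/1) = 8.
  m_7 = 1*8 - 4 = 4, d_7 = (21 - 4^2)/1 = 5/1 = 5: (m_7, d_7) = (m_1, d_1) = (4, 5), so from here the quotients repeat a_1, ..., a_6; the period length is 6.
So sqrt(21) = [4; (1, 1, 2, 1, 1, 8)] with period length k = 6.
k is even, so the fundamental solution of x^2 - 21y^2 = 1 is (p_{k-1}, q_{k-1}) = (p_5, q_5); compute convergents through index 5.
Convergents (p_i = a_i*p_{i-1} + p_{i-2}, q_i = a_i*q_{i-1} + q_{i-2} with p_{-2}=0, p_{-1}=1, q_{-2}=1, q_{-1}=0):
  i=0: a_0=4, p_0 = 4*1 + 0 = 4, q_0 = 4*0 + 1 = 1.
  i=1: a_1=1, p_1 = 1*4 + 1 = 5, q_1 = 1*1 + 0 = 1.
  i=2: a_2=1, p_2 = 1*5 + 4 = 9, q_2 = 1*1 + 1 = 2.
  i=3: a_3=2, p_3 = 2*9 + 5 = 23, q_3 = 2*2 + 1 = 5.
  i=4: a_4=1, p_4 = 1*23 + 9 = 32, q_4 = 1*5 + 2 = 7.
  i=5: a_5=1, p_5 = 1*32 + 23 = 55, q_5 = 1*7 + 5 = 12.
Check: 55^2 - 21*12^2 = 3025 - 3024 = 1, so (x, y) = (55, 12) solves the equation, and by the theorem it is the least positive solution.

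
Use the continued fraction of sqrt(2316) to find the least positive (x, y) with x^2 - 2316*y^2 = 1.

First expand sqrt(2316) as a continued fraction. With x_i = (sqrt(2316) + m_i)/d_i and (m_0, d_0) = (0, 1): a_0 = floor(sqrt(2316)) = 48, since 48^2 = 2304 <= 2316 < 2401 = 49^2.
Iterate m_{i+1} = d_i*a_i - m_i, d_{i+1} = (2316 - m_{i+1}^2)/d_i, a_{i+1} = floor((a_0 + m_{i+1})/d_{i+1}):
  m_1 = 1*48 - 0 = 48, d_1 = (2316 - 48^2)/1 = 12/1 = 12, a_1 = floor((48 + 48)/12) = 8.
  m_2 = 12*8 - 48 = 48, d_2 = (2316 - 48^2)/12 = 12/12 = 1, a_2 = floor((48 + 48)/1) = 96.
  m_3 = 1*96 - 48 = 48, d_3 = (2316 - 48^2)/1 = 12/1 = 12: (m_3, d_3) = (m_1, d_1) = (48, 12), so from here the quotients repeat a_1, a_2; the period length is 2.
So sqrt(2316) = [48; (8, 96)] with period length k = 2.
k is even, so the fundamental solution of x^2 - 2316y^2 = 1 is (p_{k-1}, q_{k-1}) = (p_1, q_1); compute convergents through index 1.
Convergents (p_i = a_i*p_{i-1} + p_{i-2}, q_i = a_i*q_{i-1} + q_{i-2} with p_{-2}=0, p_{-1}=1, q_{-2}=1, q_{-1}=0):
  i=0: a_0=48, p_0 = 48*1 + 0 = 48, q_0 = 48*0 + 1 = 1.
  i=1: a_1=8, p_1 = 8*48 + 1 = 385, q_1 = 8*1 + 0 = 8.
Check: 385^2 - 2316*8^2 = 148225 - 148224 = 1, so (x, y) = (385, 8) solves the equation, and by the theorem it is the least positive solution.

(x, y) = (385, 8)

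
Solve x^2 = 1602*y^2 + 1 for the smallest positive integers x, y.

(x, y) = (1601, 40)

First expand sqrt(1602) as a continued fraction. With x_i = (sqrt(1602) + m_i)/d_i and (m_0, d_0) = (0, 1): a_0 = floor(sqrt(1602)) = 40, since 40^2 = 1600 <= 1602 < 1681 = 41^2.
Iterate m_{i+1} = d_i*a_i - m_i, d_{i+1} = (1602 - m_{i+1}^2)/d_i, a_{i+1} = floor((a_0 + m_{i+1})/d_{i+1}):
  m_1 = 1*40 - 0 = 40, d_1 = (1602 - 40^2)/1 = 2/1 = 2, a_1 = floor((40 + 40)/2) = 40.
  m_2 = 2*40 - 40 = 40, d_2 = (1602 - 40^2)/2 = 2/2 = 1, a_2 = floor((40 + 40)/1) = 80.
  m_3 = 1*80 - 40 = 40, d_3 = (1602 - 40^2)/1 = 2/1 = 2: (m_3, d_3) = (m_1, d_1) = (40, 2), so from here the quotients repeat a_1, a_2; the period length is 2.
So sqrt(1602) = [40; (40, 80)] with period length k = 2.
k is even, so the fundamental solution of x^2 - 1602y^2 = 1 is (p_{k-1}, q_{k-1}) = (p_1, q_1); compute convergents through index 1.
Convergents (p_i = a_i*p_{i-1} + p_{i-2}, q_i = a_i*q_{i-1} + q_{i-2} with p_{-2}=0, p_{-1}=1, q_{-2}=1, q_{-1}=0):
  i=0: a_0=40, p_0 = 40*1 + 0 = 40, q_0 = 40*0 + 1 = 1.
  i=1: a_1=40, p_1 = 40*40 + 1 = 1601, q_1 = 40*1 + 0 = 40.
Check: 1601^2 - 1602*40^2 = 2563201 - 2563200 = 1, so (x, y) = (1601, 40) solves the equation, and by the theorem it is the least positive solution.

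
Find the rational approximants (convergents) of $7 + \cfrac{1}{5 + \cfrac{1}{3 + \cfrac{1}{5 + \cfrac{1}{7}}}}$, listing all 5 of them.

Using the convergent recurrence p_i = a_i*p_{i-1} + p_{i-2}, q_i = a_i*q_{i-1} + q_{i-2} with p_{-2}=0, p_{-1}=1, q_{-2}=1, q_{-1}=0:
  i=0: a_0=7, p_0 = 7*1 + 0 = 7, q_0 = 7*0 + 1 = 1.
  i=1: a_1=5, p_1 = 5*7 + 1 = 36, q_1 = 5*1 + 0 = 5.
  i=2: a_2=3, p_2 = 3*36 + 7 = 115, q_2 = 3*5 + 1 = 16.
  i=3: a_3=5, p_3 = 5*115 + 36 = 611, q_3 = 5*16 + 5 = 85.
  i=4: a_4=7, p_4 = 7*611 + 115 = 4392, q_4 = 7*85 + 16 = 611.

7/1, 36/5, 115/16, 611/85, 4392/611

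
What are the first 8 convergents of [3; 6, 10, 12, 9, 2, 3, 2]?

3/1, 19/6, 193/61, 2335/738, 21208/6703, 44751/14144, 155461/49135, 355673/112414

Using the convergent recurrence p_i = a_i*p_{i-1} + p_{i-2}, q_i = a_i*q_{i-1} + q_{i-2} with p_{-2}=0, p_{-1}=1, q_{-2}=1, q_{-1}=0:
  i=0: a_0=3, p_0 = 3*1 + 0 = 3, q_0 = 3*0 + 1 = 1.
  i=1: a_1=6, p_1 = 6*3 + 1 = 19, q_1 = 6*1 + 0 = 6.
  i=2: a_2=10, p_2 = 10*19 + 3 = 193, q_2 = 10*6 + 1 = 61.
  i=3: a_3=12, p_3 = 12*193 + 19 = 2335, q_3 = 12*61 + 6 = 738.
  i=4: a_4=9, p_4 = 9*2335 + 193 = 21208, q_4 = 9*738 + 61 = 6703.
  i=5: a_5=2, p_5 = 2*21208 + 2335 = 44751, q_5 = 2*6703 + 738 = 14144.
  i=6: a_6=3, p_6 = 3*44751 + 21208 = 155461, q_6 = 3*14144 + 6703 = 49135.
  i=7: a_7=2, p_7 = 2*155461 + 44751 = 355673, q_7 = 2*49135 + 14144 = 112414.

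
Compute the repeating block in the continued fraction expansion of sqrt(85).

[9; (4, 1, 1, 4, 18)]

Write x_i = (sqrt(85) + m_i)/d_i with (m_0, d_0) = (0, 1). a_0 = floor(sqrt(85)) = 9, since 9^2 = 81 <= 85 < 100 = 10^2.
Iterate m_{i+1} = d_i*a_i - m_i, d_{i+1} = (85 - m_{i+1}^2)/d_i, a_{i+1} = floor((a_0 + m_{i+1})/d_{i+1}):
  m_1 = 1*9 - 0 = 9, d_1 = (85 - 9^2)/1 = 4/1 = 4, a_1 = floor((9 + 9)/4) = 4.
  m_2 = 4*4 - 9 = 7, d_2 = (85 - 7^2)/4 = 36/4 = 9, a_2 = floor((9 + 7)/9) = 1.
  m_3 = 9*1 - 7 = 2, d_3 = (85 - 2^2)/9 = 81/9 = 9, a_3 = floor((9 + 2)/9) = 1.
  m_4 = 9*1 - 2 = 7, d_4 = (85 - 7^2)/9 = 36/9 = 4, a_4 = floor((9 + 7)/4) = 4.
  m_5 = 4*4 - 7 = 9, d_5 = (85 - 9^2)/4 = 4/4 = 1, a_5 = floor((9 + 9)/1) = 18.
  m_6 = 1*18 - 9 = 9, d_6 = (85 - 9^2)/1 = 4/1 = 4: (m_6, d_6) = (m_1, d_1) = (9, 4), so from here the quotients repeat a_1, ..., a_5; the period length is 5.
Hence the expansion of sqrt(85) is a_0 = 9 followed by the repeating block 4, 1, 1, 4, 18 (period 5).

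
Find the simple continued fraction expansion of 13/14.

[0; 1, 13]

Run the Euclidean algorithm on 13 and 14; the successive quotients are the partial quotients a_0, a_1, ... (each step inverts the fractional part left over by the previous one):
  13 = 0*14 + 13, so a_0 = 0.
  14 = 1*13 + 1, so a_1 = 1.
  13 = 13*1 + 0, so a_2 = 13.
The remainder reaches 0 after 3 divisions, so the expansion has 3 partial quotients, read off in order.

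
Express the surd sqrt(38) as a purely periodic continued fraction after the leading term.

[6; (6, 12)]

Write x_i = (sqrt(38) + m_i)/d_i with (m_0, d_0) = (0, 1). a_0 = floor(sqrt(38)) = 6, since 6^2 = 36 <= 38 < 49 = 7^2.
Iterate m_{i+1} = d_i*a_i - m_i, d_{i+1} = (38 - m_{i+1}^2)/d_i, a_{i+1} = floor((a_0 + m_{i+1})/d_{i+1}):
  m_1 = 1*6 - 0 = 6, d_1 = (38 - 6^2)/1 = 2/1 = 2, a_1 = floor((6 + 6)/2) = 6.
  m_2 = 2*6 - 6 = 6, d_2 = (38 - 6^2)/2 = 2/2 = 1, a_2 = floor((6 + 6)/1) = 12.
  m_3 = 1*12 - 6 = 6, d_3 = (38 - 6^2)/1 = 2/1 = 2: (m_3, d_3) = (m_1, d_1) = (6, 2), so from here the quotients repeat a_1, a_2; the period length is 2.
Hence the expansion of sqrt(38) is a_0 = 6 followed by the repeating block 6, 12 (period 2).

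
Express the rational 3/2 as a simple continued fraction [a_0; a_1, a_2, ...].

[1; 2]

Run the Euclidean algorithm on 3 and 2; the successive quotients are the partial quotients a_0, a_1, ... (each step inverts the fractional part left over by the previous one):
  3 = 1*2 + 1, so a_0 = 1.
  2 = 2*1 + 0, so a_1 = 2.
The remainder reaches 0 after 2 divisions, so the expansion has 2 partial quotients, read off in order.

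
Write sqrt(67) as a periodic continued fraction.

[8; (5, 2, 1, 1, 7, 1, 1, 2, 5, 16)]

Write x_i = (sqrt(67) + m_i)/d_i with (m_0, d_0) = (0, 1). a_0 = floor(sqrt(67)) = 8, since 8^2 = 64 <= 67 < 81 = 9^2.
Iterate m_{i+1} = d_i*a_i - m_i, d_{i+1} = (67 - m_{i+1}^2)/d_i, a_{i+1} = floor((a_0 + m_{i+1})/d_{i+1}):
  m_1 = 1*8 - 0 = 8, d_1 = (67 - 8^2)/1 = 3/1 = 3, a_1 = floor((8 + 8)/3) = 5.
  m_2 = 3*5 - 8 = 7, d_2 = (67 - 7^2)/3 = 18/3 = 6, a_2 = floor((8 + 7)/6) = 2.
  m_3 = 6*2 - 7 = 5, d_3 = (67 - 5^2)/6 = 42/6 = 7, a_3 = floor((8 + 5)/7) = 1.
  m_4 = 7*1 - 5 = 2, d_4 = (67 - 2^2)/7 = 63/7 = 9, a_4 = floor((8 + 2)/9) = 1.
  m_5 = 9*1 - 2 = 7, d_5 = (67 - 7^2)/9 = 18/9 = 2, a_5 = floor((8 + 7)/2) = 7.
  m_6 = 2*7 - 7 = 7, d_6 = (67 - 7^2)/2 = 18/2 = 9, a_6 = floor((8 + 7)/9) = 1.
  m_7 = 9*1 - 7 = 2, d_7 = (67 - 2^2)/9 = 63/9 = 7, a_7 = floor((8 + 2)/7) = 1.
  m_8 = 7*1 - 2 = 5, d_8 = (67 - 5^2)/7 = 42/7 = 6, a_8 = floor((8 + 5)/6) = 2.
  m_9 = 6*2 - 5 = 7, d_9 = (67 - 7^2)/6 = 18/6 = 3, a_9 = floor((8 + 7)/3) = 5.
  m_10 = 3*5 - 7 = 8, d_10 = (67 - 8^2)/3 = 3/3 = 1, a_10 = floor((8 + 8)/1) = 16.
  m_11 = 1*16 - 8 = 8, d_11 = (67 - 8^2)/1 = 3/1 = 3: (m_11, d_11) = (m_1, d_1) = (8, 3), so from here the quotients repeat a_1, ..., a_10; the period length is 10.
Hence the expansion of sqrt(67) is a_0 = 8 followed by the repeating block 5, 2, 1, 1, 7, 1, 1, 2, 5, 16 (period 10).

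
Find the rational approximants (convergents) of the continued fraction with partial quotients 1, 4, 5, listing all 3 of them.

1/1, 5/4, 26/21

Using the convergent recurrence p_i = a_i*p_{i-1} + p_{i-2}, q_i = a_i*q_{i-1} + q_{i-2} with p_{-2}=0, p_{-1}=1, q_{-2}=1, q_{-1}=0:
  i=0: a_0=1, p_0 = 1*1 + 0 = 1, q_0 = 1*0 + 1 = 1.
  i=1: a_1=4, p_1 = 4*1 + 1 = 5, q_1 = 4*1 + 0 = 4.
  i=2: a_2=5, p_2 = 5*5 + 1 = 26, q_2 = 5*4 + 1 = 21.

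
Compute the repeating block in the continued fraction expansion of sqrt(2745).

[52; (2, 1, 1, 4, 1, 10, 1, 4, 1, 1, 2, 104)]

Write x_i = (sqrt(2745) + m_i)/d_i with (m_0, d_0) = (0, 1). a_0 = floor(sqrt(2745)) = 52, since 52^2 = 2704 <= 2745 < 2809 = 53^2.
Iterate m_{i+1} = d_i*a_i - m_i, d_{i+1} = (2745 - m_{i+1}^2)/d_i, a_{i+1} = floor((a_0 + m_{i+1})/d_{i+1}):
  m_1 = 1*52 - 0 = 52, d_1 = (2745 - 52^2)/1 = 41/1 = 41, a_1 = floor((52 + 52)/41) = 2.
  m_2 = 41*2 - 52 = 30, d_2 = (2745 - 30^2)/41 = 1845/41 = 45, a_2 = floor((52 + 30)/45) = 1.
  m_3 = 45*1 - 30 = 15, d_3 = (2745 - 15^2)/45 = 2520/45 = 56, a_3 = floor((52 + 15)/56) = 1.
  m_4 = 56*1 - 15 = 41, d_4 = (2745 - 41^2)/56 = 1064/56 = 19, a_4 = floor((52 + 41)/19) = 4.
  m_5 = 19*4 - 41 = 35, d_5 = (2745 - 35^2)/19 = 1520/19 = 80, a_5 = floor((52 + 35)/80) = 1.
  m_6 = 80*1 - 35 = 45, d_6 = (2745 - 45^2)/80 = 720/80 = 9, a_6 = floor((52 + 45)/9) = 10.
  m_7 = 9*10 - 45 = 45, d_7 = (2745 - 45^2)/9 = 720/9 = 80, a_7 = floor((52 + 45)/80) = 1.
  m_8 = 80*1 - 45 = 35, d_8 = (2745 - 35^2)/80 = 1520/80 = 19, a_8 = floor((52 + 35)/19) = 4.
  m_9 = 19*4 - 35 = 41, d_9 = (2745 - 41^2)/19 = 1064/19 = 56, a_9 = floor((52 + 41)/56) = 1.
  m_10 = 56*1 - 41 = 15, d_10 = (2745 - 15^2)/56 = 2520/56 = 45, a_10 = floor((52 + 15)/45) = 1.
  m_11 = 45*1 - 15 = 30, d_11 = (2745 - 30^2)/45 = 1845/45 = 41, a_11 = floor((52 + 30)/41) = 2.
  m_12 = 41*2 - 30 = 52, d_12 = (2745 - 52^2)/41 = 41/41 = 1, a_12 = floor((52 + 52)/1) = 104.
  m_13 = 1*104 - 52 = 52, d_13 = (2745 - 52^2)/1 = 41/1 = 41: (m_13, d_13) = (m_1, d_1) = (52, 41), so from here the quotients repeat a_1, ..., a_12; the period length is 12.
Hence the expansion of sqrt(2745) is a_0 = 52 followed by the repeating block 2, 1, 1, 4, 1, 10, 1, 4, 1, 1, 2, 104 (period 12).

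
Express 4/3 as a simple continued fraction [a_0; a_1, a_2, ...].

Run the Euclidean algorithm on 4 and 3; the successive quotients are the partial quotients a_0, a_1, ... (each step inverts the fractional part left over by the previous one):
  4 = 1*3 + 1, so a_0 = 1.
  3 = 3*1 + 0, so a_1 = 3.
The remainder reaches 0 after 2 divisions, so the expansion has 2 partial quotients, read off in order.

[1; 3]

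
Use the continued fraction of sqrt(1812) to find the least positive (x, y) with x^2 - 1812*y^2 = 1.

First expand sqrt(1812) as a continued fraction. With x_i = (sqrt(1812) + m_i)/d_i and (m_0, d_0) = (0, 1): a_0 = floor(sqrt(1812)) = 42, since 42^2 = 1764 <= 1812 < 1849 = 43^2.
Iterate m_{i+1} = d_i*a_i - m_i, d_{i+1} = (1812 - m_{i+1}^2)/d_i, a_{i+1} = floor((a_0 + m_{i+1})/d_{i+1}):
  m_1 = 1*42 - 0 = 42, d_1 = (1812 - 42^2)/1 = 48/1 = 48, a_1 = floor((42 + 42)/48) = 1.
  m_2 = 48*1 - 42 = 6, d_2 = (1812 - 6^2)/48 = 1776/48 = 37, a_2 = floor((42 + 6)/37) = 1.
  m_3 = 37*1 - 6 = 31, d_3 = (1812 - 31^2)/37 = 851/37 = 23, a_3 = floor((42 + 31)/23) = 3.
  m_4 = 23*3 - 31 = 38, d_4 = (1812 - 38^2)/23 = 368/23 = 16, a_4 = floor((42 + 38)/16) = 5.
  m_5 = 16*5 - 38 = 42, d_5 = (1812 - 42^2)/16 = 48/16 = 3, a_5 = floor((42 + 42)/3) = 28.
  m_6 = 3*28 - 42 = 42, d_6 = (1812 - 42^2)/3 = 48/3 = 16, a_6 = floor((42 + 42)/16) = 5.
  m_7 = 16*5 - 42 = 38, d_7 = (1812 - 38^2)/16 = 368/16 = 23, a_7 = floor((42 + 38)/23) = 3.
  m_8 = 23*3 - 38 = 31, d_8 = (1812 - 31^2)/23 = 851/23 = 37, a_8 = floor((42 + 31)/37) = 1.
  m_9 = 37*1 - 31 = 6, d_9 = (1812 - 6^2)/37 = 1776/37 = 48, a_9 = floor((42 + 6)/48) = 1.
  m_10 = 48*1 - 6 = 42, d_10 = (1812 - 42^2)/48 = 48/48 = 1, a_10 = floor((42 + 42)/1) = 84.
  m_11 = 1*84 - 42 = 42, d_11 = (1812 - 42^2)/1 = 48/1 = 48: (m_11, d_11) = (m_1, d_1) = (42, 48), so from here the quotients repeat a_1, ..., a_10; the period length is 10.
So sqrt(1812) = [42; (1, 1, 3, 5, 28, 5, 3, 1, 1, 84)] with period length k = 10.
k is even, so the fundamental solution of x^2 - 1812y^2 = 1 is (p_{k-1}, q_{k-1}) = (p_9, q_9); compute convergents through index 9.
Convergents (p_i = a_i*p_{i-1} + p_{i-2}, q_i = a_i*q_{i-1} + q_{i-2} with p_{-2}=0, p_{-1}=1, q_{-2}=1, q_{-1}=0):
  i=0: a_0=42, p_0 = 42*1 + 0 = 42, q_0 = 42*0 + 1 = 1.
  i=1: a_1=1, p_1 = 1*42 + 1 = 43, q_1 = 1*1 + 0 = 1.
  i=2: a_2=1, p_2 = 1*43 + 42 = 85, q_2 = 1*1 + 1 = 2.
  i=3: a_3=3, p_3 = 3*85 + 43 = 298, q_3 = 3*2 + 1 = 7.
  i=4: a_4=5, p_4 = 5*298 + 85 = 1575, q_4 = 5*7 + 2 = 37.
  i=5: a_5=28, p_5 = 28*1575 + 298 = 44398, q_5 = 28*37 + 7 = 1043.
  i=6: a_6=5, p_6 = 5*44398 + 1575 = 223565, q_6 = 5*1043 + 37 = 5252.
  i=7: a_7=3, p_7 = 3*223565 + 44398 = 715093, q_7 = 3*5252 + 1043 = 16799.
  i=8: a_8=1, p_8 = 1*715093 + 223565 = 938658, q_8 = 1*16799 + 5252 = 22051.
  i=9: a_9=1, p_9 = 1*938658 + 715093 = 1653751, q_9 = 1*22051 + 16799 = 38850.
Check: 1653751^2 - 1812*38850^2 = 2734892370001 - 2734892370000 = 1, so (x, y) = (1653751, 38850) solves the equation, and by the theorem it is the least positive solution.

(x, y) = (1653751, 38850)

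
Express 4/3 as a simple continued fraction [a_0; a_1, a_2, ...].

[1; 3]

Run the Euclidean algorithm on 4 and 3; the successive quotients are the partial quotients a_0, a_1, ... (each step inverts the fractional part left over by the previous one):
  4 = 1*3 + 1, so a_0 = 1.
  3 = 3*1 + 0, so a_1 = 3.
The remainder reaches 0 after 2 divisions, so the expansion has 2 partial quotients, read off in order.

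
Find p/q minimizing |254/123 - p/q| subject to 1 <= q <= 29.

Expand x = 254/123 as a continued fraction with the Euclidean algorithm:
  254 = 2*123 + 8, so a_0 = 2.
  123 = 15*8 + 3, so a_1 = 15.
  8 = 2*3 + 2, so a_2 = 2.
  3 = 1*2 + 1, so a_3 = 1.
  2 = 2*1 + 0, so a_4 = 2.
so x = [2; 15, 2, 1, 2].
Convergents (p_i = a_i*p_{i-1} + p_{i-2}, q_i = a_i*q_{i-1} + q_{i-2} with p_{-2}=0, p_{-1}=1, q_{-2}=1, q_{-1}=0), until the denominator exceeds 29:
  i=0: a_0=2, p_0 = 2*1 + 0 = 2, q_0 = 2*0 + 1 = 1.
  i=1: a_1=15, p_1 = 15*2 + 1 = 31, q_1 = 15*1 + 0 = 15.
  i=2: a_2=2, p_2 = 2*31 + 2 = 64, q_2 = 2*15 + 1 = 31.
q_2 = 31 > 29, so the last convergent with denominator <= 29 is p_1/q_1 = 31/15.
The closest fraction with denominator <= 29 is either p_1/q_1 or the intermediate fraction (k*p_1 + p_0)/(k*q_1 + q_0) with the largest k >= 1 whose denominator stays <= 29; these approach x as k grows, and every other convergent or intermediate fraction in range is farther away.
Largest k: floor((29 - q_0)/q_1) = floor((29 - 1)/15) = 1.
That gives (1*31 + 2)/(1*15 + 1) = 33/16.
Compare the errors: |x - 31/15| = |254*15 - 31*123|/(123*15) = 3/1845, and |x - 33/16| = |254*16 - 33*123|/(123*16) = 5/1968.
Cross-multiplying, 3*1968 = 5904 < 9225 = 5*1845, so 3/1845 is smaller: the convergent 31/15 is closer to x than 33/16.

31/15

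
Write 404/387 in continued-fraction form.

Run the Euclidean algorithm on 404 and 387; the successive quotients are the partial quotients a_0, a_1, ... (each step inverts the fractional part left over by the previous one):
  404 = 1*387 + 17, so a_0 = 1.
  387 = 22*17 + 13, so a_1 = 22.
  17 = 1*13 + 4, so a_2 = 1.
  13 = 3*4 + 1, so a_3 = 3.
  4 = 4*1 + 0, so a_4 = 4.
The remainder reaches 0 after 5 divisions, so the expansion has 5 partial quotients, read off in order.

[1; 22, 1, 3, 4]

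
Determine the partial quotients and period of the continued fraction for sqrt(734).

Write x_i = (sqrt(734) + m_i)/d_i with (m_0, d_0) = (0, 1). a_0 = floor(sqrt(734)) = 27, since 27^2 = 729 <= 734 < 784 = 28^2.
Iterate m_{i+1} = d_i*a_i - m_i, d_{i+1} = (734 - m_{i+1}^2)/d_i, a_{i+1} = floor((a_0 + m_{i+1})/d_{i+1}):
  m_1 = 1*27 - 0 = 27, d_1 = (734 - 27^2)/1 = 5/1 = 5, a_1 = floor((27 + 27)/5) = 10.
  m_2 = 5*10 - 27 = 23, d_2 = (734 - 23^2)/5 = 205/5 = 41, a_2 = floor((27 + 23)/41) = 1.
  m_3 = 41*1 - 23 = 18, d_3 = (734 - 18^2)/41 = 410/41 = 10, a_3 = floor((27 + 18)/10) = 4.
  m_4 = 10*4 - 18 = 22, d_4 = (734 - 22^2)/10 = 250/10 = 25, a_4 = floor((27 + 22)/25) = 1.
  m_5 = 25*1 - 22 = 3, d_5 = (734 - 3^2)/25 = 725/25 = 29, a_5 = floor((27 + 3)/29) = 1.
  m_6 = 29*1 - 3 = 26, d_6 = (734 - 26^2)/29 = 58/29 = 2, a_6 = floor((27 + 26)/2) = 26.
  m_7 = 2*26 - 26 = 26, d_7 = (734 - 26^2)/2 = 58/2 = 29, a_7 = floor((27 + 26)/29) = 1.
  m_8 = 29*1 - 26 = 3, d_8 = (734 - 3^2)/29 = 725/29 = 25, a_8 = floor((27 + 3)/25) = 1.
  m_9 = 25*1 - 3 = 22, d_9 = (734 - 22^2)/25 = 250/25 = 10, a_9 = floor((27 + 22)/10) = 4.
  m_10 = 10*4 - 22 = 18, d_10 = (734 - 18^2)/10 = 410/10 = 41, a_10 = floor((27 + 18)/41) = 1.
  m_11 = 41*1 - 18 = 23, d_11 = (734 - 23^2)/41 = 205/41 = 5, a_11 = floor((27 + 23)/5) = 10.
  m_12 = 5*10 - 23 = 27, d_12 = (734 - 27^2)/5 = 5/5 = 1, a_12 = floor((27 + 27)/1) = 54.
  m_13 = 1*54 - 27 = 27, d_13 = (734 - 27^2)/1 = 5/1 = 5: (m_13, d_13) = (m_1, d_1) = (27, 5), so from here the quotients repeat a_1, ..., a_12; the period length is 12.
Hence the expansion of sqrt(734) is a_0 = 27 followed by the repeating block 10, 1, 4, 1, 1, 26, 1, 1, 4, 1, 10, 54 (period 12).

[27; (10, 1, 4, 1, 1, 26, 1, 1, 4, 1, 10, 54)]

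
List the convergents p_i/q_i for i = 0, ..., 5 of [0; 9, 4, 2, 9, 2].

Using the convergent recurrence p_i = a_i*p_{i-1} + p_{i-2}, q_i = a_i*q_{i-1} + q_{i-2} with p_{-2}=0, p_{-1}=1, q_{-2}=1, q_{-1}=0:
  i=0: a_0=0, p_0 = 0*1 + 0 = 0, q_0 = 0*0 + 1 = 1.
  i=1: a_1=9, p_1 = 9*0 + 1 = 1, q_1 = 9*1 + 0 = 9.
  i=2: a_2=4, p_2 = 4*1 + 0 = 4, q_2 = 4*9 + 1 = 37.
  i=3: a_3=2, p_3 = 2*4 + 1 = 9, q_3 = 2*37 + 9 = 83.
  i=4: a_4=9, p_4 = 9*9 + 4 = 85, q_4 = 9*83 + 37 = 784.
  i=5: a_5=2, p_5 = 2*85 + 9 = 179, q_5 = 2*784 + 83 = 1651.

0/1, 1/9, 4/37, 9/83, 85/784, 179/1651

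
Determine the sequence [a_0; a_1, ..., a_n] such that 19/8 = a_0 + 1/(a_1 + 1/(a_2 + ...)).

[2; 2, 1, 2]

Run the Euclidean algorithm on 19 and 8; the successive quotients are the partial quotients a_0, a_1, ... (each step inverts the fractional part left over by the previous one):
  19 = 2*8 + 3, so a_0 = 2.
  8 = 2*3 + 2, so a_1 = 2.
  3 = 1*2 + 1, so a_2 = 1.
  2 = 2*1 + 0, so a_3 = 2.
The remainder reaches 0 after 4 divisions, so the expansion has 4 partial quotients, read off in order.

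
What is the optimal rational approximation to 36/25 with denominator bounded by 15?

Expand x = 36/25 as a continued fraction with the Euclidean algorithm:
  36 = 1*25 + 11, so a_0 = 1.
  25 = 2*11 + 3, so a_1 = 2.
  11 = 3*3 + 2, so a_2 = 3.
  3 = 1*2 + 1, so a_3 = 1.
  2 = 2*1 + 0, so a_4 = 2.
so x = [1; 2, 3, 1, 2].
Convergents (p_i = a_i*p_{i-1} + p_{i-2}, q_i = a_i*q_{i-1} + q_{i-2} with p_{-2}=0, p_{-1}=1, q_{-2}=1, q_{-1}=0), until the denominator exceeds 15:
  i=0: a_0=1, p_0 = 1*1 + 0 = 1, q_0 = 1*0 + 1 = 1.
  i=1: a_1=2, p_1 = 2*1 + 1 = 3, q_1 = 2*1 + 0 = 2.
  i=2: a_2=3, p_2 = 3*3 + 1 = 10, q_2 = 3*2 + 1 = 7.
  i=3: a_3=1, p_3 = 1*10 + 3 = 13, q_3 = 1*7 + 2 = 9.
  i=4: a_4=2, p_4 = 2*13 + 10 = 36, q_4 = 2*9 + 7 = 25.
q_4 = 25 > 15, so the last convergent with denominator <= 15 is p_3/q_3 = 13/9.
The closest fraction with denominator <= 15 is either p_3/q_3 or the intermediate fraction (k*p_3 + p_2)/(k*q_3 + q_2) with the largest k >= 1 whose denominator stays <= 15; these approach x as k grows, and every other convergent or intermediate fraction in range is farther away.
Largest k: floor((15 - q_2)/q_3) = floor((15 - 7)/9) = 0.
Since k = 0, no intermediate fraction beyond p_3/q_3 has denominator <= 15, so the convergent 13/9 is the closest (its error is |36*9 - 13*25|/(25*9) = 1/225).

13/9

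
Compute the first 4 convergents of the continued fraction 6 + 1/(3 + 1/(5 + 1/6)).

6/1, 19/3, 101/16, 625/99

Using the convergent recurrence p_i = a_i*p_{i-1} + p_{i-2}, q_i = a_i*q_{i-1} + q_{i-2} with p_{-2}=0, p_{-1}=1, q_{-2}=1, q_{-1}=0:
  i=0: a_0=6, p_0 = 6*1 + 0 = 6, q_0 = 6*0 + 1 = 1.
  i=1: a_1=3, p_1 = 3*6 + 1 = 19, q_1 = 3*1 + 0 = 3.
  i=2: a_2=5, p_2 = 5*19 + 6 = 101, q_2 = 5*3 + 1 = 16.
  i=3: a_3=6, p_3 = 6*101 + 19 = 625, q_3 = 6*16 + 3 = 99.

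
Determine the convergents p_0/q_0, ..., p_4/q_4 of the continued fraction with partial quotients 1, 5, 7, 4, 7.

Using the convergent recurrence p_i = a_i*p_{i-1} + p_{i-2}, q_i = a_i*q_{i-1} + q_{i-2} with p_{-2}=0, p_{-1}=1, q_{-2}=1, q_{-1}=0:
  i=0: a_0=1, p_0 = 1*1 + 0 = 1, q_0 = 1*0 + 1 = 1.
  i=1: a_1=5, p_1 = 5*1 + 1 = 6, q_1 = 5*1 + 0 = 5.
  i=2: a_2=7, p_2 = 7*6 + 1 = 43, q_2 = 7*5 + 1 = 36.
  i=3: a_3=4, p_3 = 4*43 + 6 = 178, q_3 = 4*36 + 5 = 149.
  i=4: a_4=7, p_4 = 7*178 + 43 = 1289, q_4 = 7*149 + 36 = 1079.

1/1, 6/5, 43/36, 178/149, 1289/1079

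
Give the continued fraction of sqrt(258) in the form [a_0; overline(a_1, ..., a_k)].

Write x_i = (sqrt(258) + m_i)/d_i with (m_0, d_0) = (0, 1). a_0 = floor(sqrt(258)) = 16, since 16^2 = 256 <= 258 < 289 = 17^2.
Iterate m_{i+1} = d_i*a_i - m_i, d_{i+1} = (258 - m_{i+1}^2)/d_i, a_{i+1} = floor((a_0 + m_{i+1})/d_{i+1}):
  m_1 = 1*16 - 0 = 16, d_1 = (258 - 16^2)/1 = 2/1 = 2, a_1 = floor((16 + 16)/2) = 16.
  m_2 = 2*16 - 16 = 16, d_2 = (258 - 16^2)/2 = 2/2 = 1, a_2 = floor((16 + 16)/1) = 32.
  m_3 = 1*32 - 16 = 16, d_3 = (258 - 16^2)/1 = 2/1 = 2: (m_3, d_3) = (m_1, d_1) = (16, 2), so from here the quotients repeat a_1, a_2; the period length is 2.
Hence the expansion of sqrt(258) is a_0 = 16 followed by the repeating block 16, 32 (period 2).

[16; overline(16, 32)]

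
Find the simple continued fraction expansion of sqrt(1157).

Write x_i = (sqrt(1157) + m_i)/d_i with (m_0, d_0) = (0, 1). a_0 = floor(sqrt(1157)) = 34, since 34^2 = 1156 <= 1157 < 1225 = 35^2.
Iterate m_{i+1} = d_i*a_i - m_i, d_{i+1} = (1157 - m_{i+1}^2)/d_i, a_{i+1} = floor((a_0 + m_{i+1})/d_{i+1}):
  m_1 = 1*34 - 0 = 34, d_1 = (1157 - 34^2)/1 = 1/1 = 1, a_1 = floor((34 + 34)/1) = 68.
  m_2 = 1*68 - 34 = 34, d_2 = (1157 - 34^2)/1 = 1/1 = 1: (m_2, d_2) = (m_1, d_1) = (34, 1), so from here the quotient a_1 repeats; the period length is 1.
Hence the expansion of sqrt(1157) is a_0 = 34 followed by the repeating block 68 (period 1).

[34; (68)]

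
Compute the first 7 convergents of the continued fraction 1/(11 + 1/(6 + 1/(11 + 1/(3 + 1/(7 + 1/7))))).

0/1, 1/11, 6/67, 67/748, 207/2311, 1516/16925, 10819/120786

Using the convergent recurrence p_i = a_i*p_{i-1} + p_{i-2}, q_i = a_i*q_{i-1} + q_{i-2} with p_{-2}=0, p_{-1}=1, q_{-2}=1, q_{-1}=0:
  i=0: a_0=0, p_0 = 0*1 + 0 = 0, q_0 = 0*0 + 1 = 1.
  i=1: a_1=11, p_1 = 11*0 + 1 = 1, q_1 = 11*1 + 0 = 11.
  i=2: a_2=6, p_2 = 6*1 + 0 = 6, q_2 = 6*11 + 1 = 67.
  i=3: a_3=11, p_3 = 11*6 + 1 = 67, q_3 = 11*67 + 11 = 748.
  i=4: a_4=3, p_4 = 3*67 + 6 = 207, q_4 = 3*748 + 67 = 2311.
  i=5: a_5=7, p_5 = 7*207 + 67 = 1516, q_5 = 7*2311 + 748 = 16925.
  i=6: a_6=7, p_6 = 7*1516 + 207 = 10819, q_6 = 7*16925 + 2311 = 120786.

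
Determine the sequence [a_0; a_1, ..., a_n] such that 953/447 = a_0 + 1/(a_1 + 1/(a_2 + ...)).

Run the Euclidean algorithm on 953 and 447; the successive quotients are the partial quotients a_0, a_1, ... (each step inverts the fractional part left over by the previous one):
  953 = 2*447 + 59, so a_0 = 2.
  447 = 7*59 + 34, so a_1 = 7.
  59 = 1*34 + 25, so a_2 = 1.
  34 = 1*25 + 9, so a_3 = 1.
  25 = 2*9 + 7, so a_4 = 2.
  9 = 1*7 + 2, so a_5 = 1.
  7 = 3*2 + 1, so a_6 = 3.
  2 = 2*1 + 0, so a_7 = 2.
The remainder reaches 0 after 8 divisions, so the expansion has 8 partial quotients, read off in order.

[2; 7, 1, 1, 2, 1, 3, 2]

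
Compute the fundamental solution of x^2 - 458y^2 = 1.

(x, y) = (22899, 1070)

First expand sqrt(458) as a continued fraction. With x_i = (sqrt(458) + m_i)/d_i and (m_0, d_0) = (0, 1): a_0 = floor(sqrt(458)) = 21, since 21^2 = 441 <= 458 < 484 = 22^2.
Iterate m_{i+1} = d_i*a_i - m_i, d_{i+1} = (458 - m_{i+1}^2)/d_i, a_{i+1} = floor((a_0 + m_{i+1})/d_{i+1}):
  m_1 = 1*21 - 0 = 21, d_1 = (458 - 21^2)/1 = 17/1 = 17, a_1 = floor((21 + 21)/17) = 2.
  m_2 = 17*2 - 21 = 13, d_2 = (458 - 13^2)/17 = 289/17 = 17, a_2 = floor((21 + 13)/17) = 2.
  m_3 = 17*2 - 13 = 21, d_3 = (458 - 21^2)/17 = 17/17 = 1, a_3 = floor((21 + 21)/1) = 42.
  m_4 = 1*42 - 21 = 21, d_4 = (458 - 21^2)/1 = 17/1 = 17: (m_4, d_4) = (m_1, d_1) = (21, 17), so from here the quotients repeat a_1, ..., a_3; the period length is 3.
So sqrt(458) = [21; (2, 2, 42)] with period length k = 3.
k is odd, so (p_{k-1}, q_{k-1}) only solves x^2 - 458y^2 = -1 and the fundamental solution of x^2 - 458y^2 = 1 is (p_{2k-1}, q_{2k-1}) = (p_5, q_5); compute convergents through index 5, running through the period twice.
Convergents (p_i = a_i*p_{i-1} + p_{i-2}, q_i = a_i*q_{i-1} + q_{i-2} with p_{-2}=0, p_{-1}=1, q_{-2}=1, q_{-1}=0):
  i=0: a_0=21, p_0 = 21*1 + 0 = 21, q_0 = 21*0 + 1 = 1.
  i=1: a_1=2, p_1 = 2*21 + 1 = 43, q_1 = 2*1 + 0 = 2.
  i=2: a_2=2, p_2 = 2*43 + 21 = 107, q_2 = 2*2 + 1 = 5.
  i=3: a_3=42, p_3 = 42*107 + 43 = 4537, q_3 = 42*5 + 2 = 212.
  i=4: a_4=2, p_4 = 2*4537 + 107 = 9181, q_4 = 2*212 + 5 = 429.
  i=5: a_5=2, p_5 = 2*9181 + 4537 = 22899, q_5 = 2*429 + 212 = 1070.
Indeed p_2^2 - 458*q_2^2 = 11449 - 11450 = -1, not +1.
Check: 22899^2 - 458*1070^2 = 524364201 - 524364200 = 1, so (x, y) = (22899, 1070) solves the equation, and by the theorem it is the least positive solution.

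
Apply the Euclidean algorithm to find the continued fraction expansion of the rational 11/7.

Run the Euclidean algorithm on 11 and 7; the successive quotients are the partial quotients a_0, a_1, ... (each step inverts the fractional part left over by the previous one):
  11 = 1*7 + 4, so a_0 = 1.
  7 = 1*4 + 3, so a_1 = 1.
  4 = 1*3 + 1, so a_2 = 1.
  3 = 3*1 + 0, so a_3 = 3.
The remainder reaches 0 after 4 divisions, so the expansion has 4 partial quotients, read off in order.

[1; 1, 1, 3]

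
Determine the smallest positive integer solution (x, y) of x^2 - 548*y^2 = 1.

(x, y) = (6083073, 259856)

First expand sqrt(548) as a continued fraction. With x_i = (sqrt(548) + m_i)/d_i and (m_0, d_0) = (0, 1): a_0 = floor(sqrt(548)) = 23, since 23^2 = 529 <= 548 < 576 = 24^2.
Iterate m_{i+1} = d_i*a_i - m_i, d_{i+1} = (548 - m_{i+1}^2)/d_i, a_{i+1} = floor((a_0 + m_{i+1})/d_{i+1}):
  m_1 = 1*23 - 0 = 23, d_1 = (548 - 23^2)/1 = 19/1 = 19, a_1 = floor((23 + 23)/19) = 2.
  m_2 = 19*2 - 23 = 15, d_2 = (548 - 15^2)/19 = 323/19 = 17, a_2 = floor((23 + 15)/17) = 2.
  m_3 = 17*2 - 15 = 19, d_3 = (548 - 19^2)/17 = 187/17 = 11, a_3 = floor((23 + 19)/11) = 3.
  m_4 = 11*3 - 19 = 14, d_4 = (548 - 14^2)/11 = 352/11 = 32, a_4 = floor((23 + 14)/32) = 1.
  m_5 = 32*1 - 14 = 18, d_5 = (548 - 18^2)/32 = 224/32 = 7, a_5 = floor((23 + 18)/7) = 5.
  m_6 = 7*5 - 18 = 17, d_6 = (548 - 17^2)/7 = 259/7 = 37, a_6 = floor((23 + 17)/37) = 1.
  m_7 = 37*1 - 17 = 20, d_7 = (548 - 20^2)/37 = 148/37 = 4, a_7 = floor((23 + 20)/4) = 10.
  m_8 = 4*10 - 20 = 20, d_8 = (548 - 20^2)/4 = 148/4 = 37, a_8 = floor((23 + 20)/37) = 1.
  m_9 = 37*1 - 20 = 17, d_9 = (548 - 17^2)/37 = 259/37 = 7, a_9 = floor((23 + 17)/7) = 5.
  m_10 = 7*5 - 17 = 18, d_10 = (548 - 18^2)/7 = 224/7 = 32, a_10 = floor((23 + 18)/32) = 1.
  m_11 = 32*1 - 18 = 14, d_11 = (548 - 14^2)/32 = 352/32 = 11, a_11 = floor((23 + 14)/11) = 3.
  m_12 = 11*3 - 14 = 19, d_12 = (548 - 19^2)/11 = 187/11 = 17, a_12 = floor((23 + 19)/17) = 2.
  m_13 = 17*2 - 19 = 15, d_13 = (548 - 15^2)/17 = 323/17 = 19, a_13 = floor((23 + 15)/19) = 2.
  m_14 = 19*2 - 15 = 23, d_14 = (548 - 23^2)/19 = 19/19 = 1, a_14 = floor((23 + 23)/1) = 46.
  m_15 = 1*46 - 23 = 23, d_15 = (548 - 23^2)/1 = 19/1 = 19: (m_15, d_15) = (m_1, d_1) = (23, 19), so from here the quotients repeat a_1, ..., a_14; the period length is 14.
So sqrt(548) = [23; (2, 2, 3, 1, 5, 1, 10, 1, 5, 1, 3, 2, 2, 46)] with period length k = 14.
k is even, so the fundamental solution of x^2 - 548y^2 = 1 is (p_{k-1}, q_{k-1}) = (p_13, q_13); compute convergents through index 13.
Convergents (p_i = a_i*p_{i-1} + p_{i-2}, q_i = a_i*q_{i-1} + q_{i-2} with p_{-2}=0, p_{-1}=1, q_{-2}=1, q_{-1}=0):
  i=0: a_0=23, p_0 = 23*1 + 0 = 23, q_0 = 23*0 + 1 = 1.
  i=1: a_1=2, p_1 = 2*23 + 1 = 47, q_1 = 2*1 + 0 = 2.
  i=2: a_2=2, p_2 = 2*47 + 23 = 117, q_2 = 2*2 + 1 = 5.
  i=3: a_3=3, p_3 = 3*117 + 47 = 398, q_3 = 3*5 + 2 = 17.
  i=4: a_4=1, p_4 = 1*398 + 117 = 515, q_4 = 1*17 + 5 = 22.
  i=5: a_5=5, p_5 = 5*515 + 398 = 2973, q_5 = 5*22 + 17 = 127.
  i=6: a_6=1, p_6 = 1*2973 + 515 = 3488, q_6 = 1*127 + 22 = 149.
  i=7: a_7=10, p_7 = 10*3488 + 2973 = 37853, q_7 = 10*149 + 127 = 1617.
  i=8: a_8=1, p_8 = 1*37853 + 3488 = 41341, q_8 = 1*1617 + 149 = 1766.
  i=9: a_9=5, p_9 = 5*41341 + 37853 = 244558, q_9 = 5*1766 + 1617 = 10447.
  i=10: a_10=1, p_10 = 1*244558 + 41341 = 285899, q_10 = 1*10447 + 1766 = 12213.
  i=11: a_11=3, p_11 = 3*285899 + 244558 = 1102255, q_11 = 3*12213 + 10447 = 47086.
  i=12: a_12=2, p_12 = 2*1102255 + 285899 = 2490409, q_12 = 2*47086 + 12213 = 106385.
  i=13: a_13=2, p_13 = 2*2490409 + 1102255 = 6083073, q_13 = 2*106385 + 47086 = 259856.
Check: 6083073^2 - 548*259856^2 = 37003777123329 - 37003777123328 = 1, so (x, y) = (6083073, 259856) solves the equation, and by the theorem it is the least positive solution.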